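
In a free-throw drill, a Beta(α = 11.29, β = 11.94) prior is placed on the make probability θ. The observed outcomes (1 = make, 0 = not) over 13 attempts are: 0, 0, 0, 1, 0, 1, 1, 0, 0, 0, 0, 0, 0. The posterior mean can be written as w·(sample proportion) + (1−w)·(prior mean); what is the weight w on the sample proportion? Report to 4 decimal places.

0.3588

The Beta prior is conjugate to a Binomial/Bernoulli likelihood; the update adds successes to α and failures to β.
Posterior mean = (α₀+k)/(α₀+β₀+n) = [n/(α₀+β₀+n)]·(k/n) + [(α₀+β₀)/(α₀+β₀+n)]·α₀/(α₀+β₀), so only n and the prior enter the weight.
The weight on the data is w = n/(α₀+β₀+n) = 13/(11.29+11.94+13) = 13/36.23 = 0.3588.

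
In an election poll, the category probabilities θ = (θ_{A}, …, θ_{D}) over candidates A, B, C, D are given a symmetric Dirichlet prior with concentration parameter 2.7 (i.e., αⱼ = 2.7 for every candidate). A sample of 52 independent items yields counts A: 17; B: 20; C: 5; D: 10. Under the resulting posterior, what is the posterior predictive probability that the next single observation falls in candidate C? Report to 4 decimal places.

The Dirichlet prior is conjugate to the Multinomial likelihood: each posterior αⱼ = prior αⱼ + observed count nⱼ.
Posterior concentration: (19.7, 22.7, 7.7, 12.7), total = 62.8.
P(next = C | data) = α_{C}/Σα = 0.1226.

0.1226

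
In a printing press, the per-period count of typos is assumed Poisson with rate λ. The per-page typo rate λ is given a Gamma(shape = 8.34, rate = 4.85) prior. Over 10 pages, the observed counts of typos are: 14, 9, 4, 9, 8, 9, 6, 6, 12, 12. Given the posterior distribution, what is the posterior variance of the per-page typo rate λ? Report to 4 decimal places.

0.4414

With a Gamma(shape α, rate β) prior, the Poisson likelihood is conjugate: the posterior is Gamma(α + ΣXᵢ, β + n).
Sum of counts S = 89 over n = 10 pages.
Posterior: Gamma(α+S, β+n) = Gamma(8.34+89, 4.85+10) = Gamma(97.34, 14.85).
Var = α/β² = 97.34/14.85² = 0.4414.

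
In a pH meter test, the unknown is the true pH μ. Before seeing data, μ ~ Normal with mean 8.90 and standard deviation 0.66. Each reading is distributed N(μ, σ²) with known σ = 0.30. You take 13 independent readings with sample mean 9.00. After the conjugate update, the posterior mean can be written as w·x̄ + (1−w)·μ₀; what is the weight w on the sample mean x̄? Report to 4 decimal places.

0.9844

For Normal data with known variance σ², a Normal(μ₀, σ₀²) prior on μ is conjugate. Posterior precision = 1/σ₀² + n/σ²; posterior mean is the precision-weighted average of μ₀ and x̄.
σ₀² = 0.66² = 0.4356, σ² = 0.30² = 0.09. Prior precision 1/σ₀² = 1/0.4356; data precision n/σ² = 13/0.09.
w = (n/σ²)/(1/σ₀² + n/σ²) = n·σ₀²/(σ² + n·σ₀²) = 13·0.4356/(0.09 + 13·0.4356) = 5.6628/5.7528 = 0.9844.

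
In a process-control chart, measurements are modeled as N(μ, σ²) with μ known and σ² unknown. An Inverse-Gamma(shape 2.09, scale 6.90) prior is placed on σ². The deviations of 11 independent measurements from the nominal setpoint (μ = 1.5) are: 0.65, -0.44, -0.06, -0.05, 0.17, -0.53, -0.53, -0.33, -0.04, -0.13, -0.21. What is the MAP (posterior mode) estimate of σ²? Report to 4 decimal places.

With known mean μ and an Inverse-Gamma(α, β) prior on σ², the Normal likelihood is conjugate: posterior is Inv-Gamma(α + n/2, β + Σ(xᵢ−μ)²/2).
Σ(xᵢ−μ)² = (0.65)² + (-0.44)² + (-0.06)² + (-0.05)² + (0.17)² + (-0.53)² + (-0.53)² + (-0.33)² + (-0.04)² + (-0.13)² + (-0.21)² = 1.3844.
Posterior: Inv-Gamma(2.09 + 11/2, 6.90 + 1.3844/2) = Inv-Gamma(7.59, 7.59220).
Mode = β/(α+1) = 7.59220/8.59 = 0.8838.

0.8838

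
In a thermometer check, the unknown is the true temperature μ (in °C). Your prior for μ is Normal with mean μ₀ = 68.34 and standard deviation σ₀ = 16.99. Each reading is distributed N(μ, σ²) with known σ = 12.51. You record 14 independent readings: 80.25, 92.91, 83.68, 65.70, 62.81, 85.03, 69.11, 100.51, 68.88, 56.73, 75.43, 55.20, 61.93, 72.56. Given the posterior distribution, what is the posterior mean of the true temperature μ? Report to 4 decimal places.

73.4266

For Normal data with known variance σ², a Normal(μ₀, σ₀²) prior on μ is conjugate. Posterior precision = 1/σ₀² + n/σ²; posterior mean is the precision-weighted average of μ₀ and x̄.
Σxᵢ = 80.25 + 92.91 + 83.68 + 65.70 + 62.81 + 85.03 + 69.11 + 100.51 + 68.88 + 56.73 + 75.43 + 55.20 + 61.93 + 72.56 = 1030.73, so n·x̄ = 1030.73.
σ₀² = 16.99² = 288.6601, σ² = 12.51² = 156.5001; σ² + n·σ₀² = 156.5001 + 14·288.6601 = 4197.7415.
Posterior mean = (μ₀/σ₀² + n·x̄/σ²)/(1/σ₀² + n/σ²) = (σ²·μ₀ + σ₀²·n·x̄)/(σ² + n·σ₀²) = (156.5001·68.34 + 288.6601·1030.73)/4197.7415 = 308225.841707/4197.7415 = 73.4266.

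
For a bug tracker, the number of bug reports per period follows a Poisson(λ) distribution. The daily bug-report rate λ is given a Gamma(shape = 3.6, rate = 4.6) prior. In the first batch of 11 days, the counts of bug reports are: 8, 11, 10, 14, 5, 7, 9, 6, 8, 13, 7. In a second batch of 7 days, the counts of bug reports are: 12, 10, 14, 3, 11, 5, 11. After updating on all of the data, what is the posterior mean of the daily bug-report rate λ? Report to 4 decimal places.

With a Gamma(shape α, rate β) prior, the Poisson likelihood is conjugate: the posterior is Gamma(α + ΣXᵢ, β + n).
Batch 1: sum of counts S = 98 over n = 11 days.
After batch 1: Gamma(α+S, β+n) = Gamma(3.6+98, 4.6+11) = Gamma(101.6, 15.6).
Batch 2: sum of counts S = 66 over n = 7 days.
After batch 2: Gamma(α+S, β+n) = Gamma(101.6+66, 15.6+7) = Gamma(167.6, 22.6).
Posterior mean = α/β = 167.6/22.6 = 7.4159.

7.4159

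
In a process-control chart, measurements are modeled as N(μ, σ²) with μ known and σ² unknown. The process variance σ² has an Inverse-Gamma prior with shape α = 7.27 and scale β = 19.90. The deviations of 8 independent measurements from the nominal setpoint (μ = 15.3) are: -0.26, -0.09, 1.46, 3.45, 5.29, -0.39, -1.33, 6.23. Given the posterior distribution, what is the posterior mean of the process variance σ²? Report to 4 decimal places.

5.9702

With known mean μ and an Inverse-Gamma(α, β) prior on σ², the Normal likelihood is conjugate: posterior is Inv-Gamma(α + n/2, β + Σ(xᵢ−μ)²/2).
Σ(xᵢ−μ)² = (-0.26)² + (-0.09)² + (1.46)² + (3.45)² + (5.29)² + (-0.39)² + (-1.33)² + (6.23)² = 82.8278.
Posterior: Inv-Gamma(7.27 + 8/2, 19.90 + 82.8278/2) = Inv-Gamma(11.27, 61.31390).
E[σ²|data] = β/(α−1) = 61.31390/10.27 = 5.9702.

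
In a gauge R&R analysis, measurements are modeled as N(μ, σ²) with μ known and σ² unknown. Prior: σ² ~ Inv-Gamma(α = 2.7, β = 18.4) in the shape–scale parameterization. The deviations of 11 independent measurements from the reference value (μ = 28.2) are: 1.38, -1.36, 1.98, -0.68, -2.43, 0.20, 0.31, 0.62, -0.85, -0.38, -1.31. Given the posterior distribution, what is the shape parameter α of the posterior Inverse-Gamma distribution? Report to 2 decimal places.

With known mean μ and an Inverse-Gamma(α, β) prior on σ², the Normal likelihood is conjugate: posterior is Inv-Gamma(α + n/2, β + Σ(xᵢ−μ)²/2).
Σ(xᵢ−μ)² = (1.38)² + (-1.36)² + (1.98)² + (-0.68)² + (-2.43)² + (0.20)² + (0.31)² + (0.62)² + (-0.85)² + (-0.38)² + (-1.31)² = 17.1452.
Posterior: Inv-Gamma(2.7 + 11/2, 18.4 + 17.1452/2) = Inv-Gamma(8.20, 26.97260).
Posterior α = 8.20.

8.20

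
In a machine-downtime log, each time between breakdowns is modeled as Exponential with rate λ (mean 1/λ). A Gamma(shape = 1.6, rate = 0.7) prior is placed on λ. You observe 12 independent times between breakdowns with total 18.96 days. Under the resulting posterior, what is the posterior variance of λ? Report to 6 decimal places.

With a Gamma(shape α, rate β) prior on the exponential rate λ, the posterior after n observations with total T = Σxᵢ is Gamma(α+n, β+T).
Posterior: Gamma(1.6+12, 0.7+18.96) = Gamma(13.6, 19.66).
Var = α/β² = 0.035186.

0.035186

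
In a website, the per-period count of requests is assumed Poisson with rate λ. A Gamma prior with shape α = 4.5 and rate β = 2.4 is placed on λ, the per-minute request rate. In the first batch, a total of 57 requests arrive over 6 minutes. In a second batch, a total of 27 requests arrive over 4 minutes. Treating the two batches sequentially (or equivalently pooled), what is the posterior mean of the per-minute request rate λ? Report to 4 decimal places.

7.1371

With a Gamma(shape α, rate β) prior, the Poisson likelihood is conjugate: the posterior is Gamma(α + ΣXᵢ, β + n).
After batch 1: Gamma(α+S, β+n) = Gamma(4.5+57, 2.4+6) = Gamma(61.5, 8.4).
After batch 2: Gamma(α+S, β+n) = Gamma(61.5+27, 8.4+4) = Gamma(88.5, 12.4).
Posterior mean = α/β = 88.5/12.4 = 7.1371.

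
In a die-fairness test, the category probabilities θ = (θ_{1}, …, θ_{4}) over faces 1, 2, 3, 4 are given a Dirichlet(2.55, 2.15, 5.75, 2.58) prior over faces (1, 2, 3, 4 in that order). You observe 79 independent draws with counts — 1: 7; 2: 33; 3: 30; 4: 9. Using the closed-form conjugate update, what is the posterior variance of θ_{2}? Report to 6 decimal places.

The Dirichlet prior is conjugate to the Multinomial likelihood: each posterior αⱼ = prior αⱼ + observed count nⱼ.
Posterior concentration: (9.55, 35.15, 35.75, 11.58), total = 92.03.
Var[θ_j] = α_j(Σα−α_j)/((Σα)²(Σα+1)) = 35.15·56.88/(92.03²·93.03) = 0.002537.

0.002537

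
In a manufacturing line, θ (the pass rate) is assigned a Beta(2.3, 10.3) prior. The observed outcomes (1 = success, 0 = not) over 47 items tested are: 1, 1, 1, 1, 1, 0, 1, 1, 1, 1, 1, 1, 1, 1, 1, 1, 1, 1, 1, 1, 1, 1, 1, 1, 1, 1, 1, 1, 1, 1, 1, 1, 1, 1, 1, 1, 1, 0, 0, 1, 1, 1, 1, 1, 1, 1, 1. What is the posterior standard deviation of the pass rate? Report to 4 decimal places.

The Beta prior is conjugate to a Binomial/Bernoulli likelihood; the update adds successes to α and failures to β.
Posterior: Beta(α+k, β+n−k) = Beta(2.3+44, 10.3+3) = Beta(46.3, 13.3).
Var = αβ/((α+β)²(α+β+1)) = 46.3·13.3/(59.6²·60.6) = 0.00286067; SD = √0.00286067 = 0.0535.

0.0535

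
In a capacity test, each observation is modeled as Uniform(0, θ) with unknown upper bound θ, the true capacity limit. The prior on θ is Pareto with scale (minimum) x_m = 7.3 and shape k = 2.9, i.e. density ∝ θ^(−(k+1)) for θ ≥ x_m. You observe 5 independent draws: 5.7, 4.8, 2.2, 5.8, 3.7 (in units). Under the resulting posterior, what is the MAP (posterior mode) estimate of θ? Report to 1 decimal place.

7.3

A Pareto(scale x_m, shape k) prior on the upper bound θ of Uniform(0, θ) is conjugate: posterior is Pareto(max(x_m, max xᵢ), k + n).
Sample maximum = 5.8; prior scale x_m = 7.3 → posterior scale = max = 7.3.
Posterior shape = 2.9 + 5 = 7.9.
The Pareto density is decreasing on [x_m, ∞), so the mode is x_m = 7.3.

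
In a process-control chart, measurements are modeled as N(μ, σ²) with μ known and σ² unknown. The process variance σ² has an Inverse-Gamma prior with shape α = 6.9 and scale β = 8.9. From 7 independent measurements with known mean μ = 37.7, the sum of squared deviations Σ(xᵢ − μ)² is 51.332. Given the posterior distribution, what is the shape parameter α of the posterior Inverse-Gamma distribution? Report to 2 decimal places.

10.40

With known mean μ and an Inverse-Gamma(α, β) prior on σ², the Normal likelihood is conjugate: posterior is Inv-Gamma(α + n/2, β + Σ(xᵢ−μ)²/2).
Posterior: Inv-Gamma(6.9 + 7/2, 8.9 + 51.332/2) = Inv-Gamma(10.40, 34.5660).
Posterior α = 10.40.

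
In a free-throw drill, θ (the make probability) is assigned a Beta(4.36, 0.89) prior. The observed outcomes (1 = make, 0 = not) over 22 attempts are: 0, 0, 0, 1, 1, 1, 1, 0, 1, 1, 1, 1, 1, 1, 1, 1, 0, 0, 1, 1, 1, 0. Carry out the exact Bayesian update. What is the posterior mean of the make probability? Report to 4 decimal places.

0.7105

The Beta prior is conjugate to a Binomial/Bernoulli likelihood; the update adds successes to α and failures to β.
Posterior: Beta(α+k, β+n−k) = Beta(4.36+15, 0.89+7) = Beta(19.36, 7.89).
Posterior mean = α/(α+β) = 19.36/27.25 = 0.7105.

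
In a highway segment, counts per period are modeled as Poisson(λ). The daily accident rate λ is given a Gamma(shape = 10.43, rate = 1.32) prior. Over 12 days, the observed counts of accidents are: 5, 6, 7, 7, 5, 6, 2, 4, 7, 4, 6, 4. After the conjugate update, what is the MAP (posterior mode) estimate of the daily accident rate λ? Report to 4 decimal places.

5.4377

With a Gamma(shape α, rate β) prior, the Poisson likelihood is conjugate: the posterior is Gamma(α + ΣXᵢ, β + n).
Sum of counts S = 63 over n = 12 days.
Posterior: Gamma(α+S, β+n) = Gamma(10.43+63, 1.32+12) = Gamma(73.43, 13.32).
Mode of Gamma(α,β) for α≥1 is (α−1)/β = 72.43/13.32 = 5.4377.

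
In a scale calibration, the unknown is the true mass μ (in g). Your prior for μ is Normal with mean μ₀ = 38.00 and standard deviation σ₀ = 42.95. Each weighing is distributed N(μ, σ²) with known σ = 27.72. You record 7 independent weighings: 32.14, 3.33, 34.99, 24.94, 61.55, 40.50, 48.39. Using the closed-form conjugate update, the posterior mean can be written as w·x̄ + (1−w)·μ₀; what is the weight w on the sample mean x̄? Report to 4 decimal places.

0.9438

For Normal data with known variance σ², a Normal(μ₀, σ₀²) prior on μ is conjugate. Posterior precision = 1/σ₀² + n/σ²; posterior mean is the precision-weighted average of μ₀ and x̄.
σ₀² = 42.95² = 1844.7025, σ² = 27.72² = 768.3984. Prior precision 1/σ₀² = 1/1844.7025; data precision n/σ² = 7/768.3984.
w = (n/σ²)/(1/σ₀² + n/σ²) = n·σ₀²/(σ² + n·σ₀²) = 7·1844.7025/(768.3984 + 7·1844.7025) = 12912.9175/13681.3159 = 0.9438.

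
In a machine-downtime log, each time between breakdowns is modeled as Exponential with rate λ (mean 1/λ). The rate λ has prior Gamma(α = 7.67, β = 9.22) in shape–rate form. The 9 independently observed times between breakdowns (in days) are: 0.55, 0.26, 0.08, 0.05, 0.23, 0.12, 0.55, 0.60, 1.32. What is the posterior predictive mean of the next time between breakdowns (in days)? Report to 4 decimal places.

0.8283

With a Gamma(shape α, rate β) prior on the exponential rate λ, the posterior after n observations with total T = Σxᵢ is Gamma(α+n, β+T).
Sum of observations T = 3.76 days; n = 9.
Posterior: Gamma(7.67+9, 9.22+3.76) = Gamma(16.67, 12.98).
The predictive distribution for the next observation is Lomax; its mean is β/(α−1) = 12.98/15.67 = 0.8283.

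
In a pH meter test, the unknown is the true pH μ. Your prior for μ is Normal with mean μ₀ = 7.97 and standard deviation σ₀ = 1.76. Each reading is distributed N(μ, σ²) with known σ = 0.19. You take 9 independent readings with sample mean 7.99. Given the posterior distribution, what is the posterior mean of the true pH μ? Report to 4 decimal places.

For Normal data with known variance σ², a Normal(μ₀, σ₀²) prior on μ is conjugate. Posterior precision = 1/σ₀² + n/σ²; posterior mean is the precision-weighted average of μ₀ and x̄.
n·x̄ = 9·7.99 = 71.91.
σ₀² = 1.76² = 3.0976, σ² = 0.19² = 0.0361; σ² + n·σ₀² = 0.0361 + 9·3.0976 = 27.9145.
Posterior mean = (μ₀/σ₀² + n·x̄/σ²)/(1/σ₀² + n/σ²) = (σ²·μ₀ + σ₀²·n·x̄)/(σ² + n·σ₀²) = (0.0361·7.97 + 3.0976·71.91)/27.9145 = 223.036133/27.9145 = 7.9900.

7.9900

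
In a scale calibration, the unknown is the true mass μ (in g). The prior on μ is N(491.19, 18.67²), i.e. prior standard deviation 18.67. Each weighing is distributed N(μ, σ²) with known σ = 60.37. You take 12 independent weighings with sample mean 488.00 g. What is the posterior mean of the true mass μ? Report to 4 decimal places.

For Normal data with known variance σ², a Normal(μ₀, σ₀²) prior on μ is conjugate. Posterior precision = 1/σ₀² + n/σ²; posterior mean is the precision-weighted average of μ₀ and x̄.
n·x̄ = 12·488.00 = 5856.
σ₀² = 18.67² = 348.5689, σ² = 60.37² = 3644.5369; σ² + n·σ₀² = 3644.5369 + 12·348.5689 = 7827.3637.
Posterior mean = (μ₀/σ₀² + n·x̄/σ²)/(1/σ₀² + n/σ²) = (σ²·μ₀ + σ₀²·n·x̄)/(σ² + n·σ₀²) = (3644.5369·491.19 + 348.5689·5856)/7827.3637 = 3831379.558311/7827.3637 = 489.4853.

489.4853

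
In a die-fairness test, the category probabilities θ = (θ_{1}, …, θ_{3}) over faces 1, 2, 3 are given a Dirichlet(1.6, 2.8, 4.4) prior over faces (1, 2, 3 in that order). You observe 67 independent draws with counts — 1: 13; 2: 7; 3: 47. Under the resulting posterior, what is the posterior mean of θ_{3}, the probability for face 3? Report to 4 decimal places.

The Dirichlet prior is conjugate to the Multinomial likelihood: each posterior αⱼ = prior αⱼ + observed count nⱼ.
Posterior concentration: (14.6, 9.8, 51.4), total = 75.8.
E[θ_{3}|data] = α_{3}/Σα = 51.4/75.8 = 0.6781.

0.6781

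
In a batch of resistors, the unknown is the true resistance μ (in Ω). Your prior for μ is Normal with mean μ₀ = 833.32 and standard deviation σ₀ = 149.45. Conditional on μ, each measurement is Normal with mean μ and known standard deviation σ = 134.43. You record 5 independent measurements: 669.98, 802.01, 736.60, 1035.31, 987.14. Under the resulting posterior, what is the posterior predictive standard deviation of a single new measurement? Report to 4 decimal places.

145.5414

For Normal data with known variance σ², a Normal(μ₀, σ₀²) prior on μ is conjugate. Posterior precision = 1/σ₀² + n/σ²; posterior mean is the precision-weighted average of μ₀ and x̄.
σ₀² = 149.45² = 22335.3025, σ² = 134.43² = 18071.4249; σ² + n·σ₀² = 18071.4249 + 5·22335.3025 = 129747.9374.
Posterior precision = 1/σ₀² + n/σ² = 1/22335.3025 + 5/18071.4249 = (σ² + n·σ₀²)/(σ₀²σ²) = 129747.9374/(22335.3025·18071.4249); posterior variance σₙ² = σ₀²σ²/(σ² + n·σ₀²) = 22335.3025·18071.4249/129747.9374 = 3110.883686.
Predictive variance for one new observation = σₙ² + σ² = 22335.3025·18071.4249/129747.9374 + 18071.4249 = σ²·(σ₀² + 129747.9374)/129747.9374 = 18071.4249·152083.2399/129747.9374 = 21182.308586; SD = √(18071.4249·152083.2399/129747.9374) = 145.5414.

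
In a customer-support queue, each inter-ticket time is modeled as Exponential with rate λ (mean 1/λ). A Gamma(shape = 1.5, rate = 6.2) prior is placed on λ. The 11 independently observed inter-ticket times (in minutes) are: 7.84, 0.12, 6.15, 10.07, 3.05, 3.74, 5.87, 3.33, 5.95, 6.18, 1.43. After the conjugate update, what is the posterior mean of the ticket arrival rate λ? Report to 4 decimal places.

With a Gamma(shape α, rate β) prior on the exponential rate λ, the posterior after n observations with total T = Σxᵢ is Gamma(α+n, β+T).
Sum of observations T = 53.73 minutes; n = 11.
Posterior: Gamma(1.5+11, 6.2+53.73) = Gamma(12.5, 59.93).
Posterior mean of λ = α/β = 12.5/59.93 = 0.2086.

0.2086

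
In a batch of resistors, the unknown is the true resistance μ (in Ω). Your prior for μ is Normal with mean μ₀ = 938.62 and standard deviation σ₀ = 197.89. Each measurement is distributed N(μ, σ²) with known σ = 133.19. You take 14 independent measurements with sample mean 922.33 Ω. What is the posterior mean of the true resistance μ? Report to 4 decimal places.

For Normal data with known variance σ², a Normal(μ₀, σ₀²) prior on μ is conjugate. Posterior precision = 1/σ₀² + n/σ²; posterior mean is the precision-weighted average of μ₀ and x̄.
n·x̄ = 14·922.33 = 12912.62.
σ₀² = 197.89² = 39160.4521, σ² = 133.19² = 17739.5761; σ² + n·σ₀² = 17739.5761 + 14·39160.4521 = 565985.9055.
Posterior mean = (μ₀/σ₀² + n·x̄/σ²)/(1/σ₀² + n/σ²) = (σ²·μ₀ + σ₀²·n·x̄)/(σ² + n·σ₀²) = (17739.5761·938.62 + 39160.4521·12912.62)/565985.9055 = 522314757.914484/565985.9055 = 922.8406.

922.8406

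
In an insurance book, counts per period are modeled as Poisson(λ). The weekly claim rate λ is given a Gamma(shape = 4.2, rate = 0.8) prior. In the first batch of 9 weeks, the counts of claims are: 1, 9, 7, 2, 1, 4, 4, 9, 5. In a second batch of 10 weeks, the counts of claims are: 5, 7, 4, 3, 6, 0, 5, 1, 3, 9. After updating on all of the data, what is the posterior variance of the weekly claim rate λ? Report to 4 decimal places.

With a Gamma(shape α, rate β) prior, the Poisson likelihood is conjugate: the posterior is Gamma(α + ΣXᵢ, β + n).
Batch 1: sum of counts S = 42 over n = 9 weeks.
After batch 1: Gamma(α+S, β+n) = Gamma(4.2+42, 0.8+9) = Gamma(46.2, 9.8).
Batch 2: sum of counts S = 43 over n = 10 weeks.
After batch 2: Gamma(α+S, β+n) = Gamma(46.2+43, 9.8+10) = Gamma(89.2, 19.8).
Var = α/β² = 89.2/19.8² = 0.2275.

0.2275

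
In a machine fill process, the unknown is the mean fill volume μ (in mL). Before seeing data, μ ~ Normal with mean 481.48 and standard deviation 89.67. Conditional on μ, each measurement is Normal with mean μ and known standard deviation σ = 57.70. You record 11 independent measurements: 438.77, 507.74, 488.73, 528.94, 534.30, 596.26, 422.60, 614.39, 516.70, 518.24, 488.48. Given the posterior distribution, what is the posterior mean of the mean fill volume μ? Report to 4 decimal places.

512.9211

For Normal data with known variance σ², a Normal(μ₀, σ₀²) prior on μ is conjugate. Posterior precision = 1/σ₀² + n/σ²; posterior mean is the precision-weighted average of μ₀ and x̄.
Σxᵢ = 438.77 + 507.74 + 488.73 + 528.94 + 534.30 + 596.26 + 422.60 + 614.39 + 516.70 + 518.24 + 488.48 = 5655.15, so n·x̄ = 5655.15.
σ₀² = 89.67² = 8040.7089, σ² = 57.70² = 3329.29; σ² + n·σ₀² = 3329.29 + 11·8040.7089 = 91777.0879.
Posterior mean = (μ₀/σ₀² + n·x̄/σ²)/(1/σ₀² + n/σ²) = (σ²·μ₀ + σ₀²·n·x̄)/(σ² + n·σ₀²) = (3329.29·481.48 + 8040.7089·5655.15)/91777.0879 = 47074401.485035/91777.0879 = 512.9211.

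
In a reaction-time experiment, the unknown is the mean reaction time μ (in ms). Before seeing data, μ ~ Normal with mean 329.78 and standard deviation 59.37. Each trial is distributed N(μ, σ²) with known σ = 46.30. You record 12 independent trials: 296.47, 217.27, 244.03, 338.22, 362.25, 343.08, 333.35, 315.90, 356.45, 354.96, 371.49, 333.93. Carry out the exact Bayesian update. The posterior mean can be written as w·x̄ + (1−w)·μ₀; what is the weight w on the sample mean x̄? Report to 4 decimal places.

For Normal data with known variance σ², a Normal(μ₀, σ₀²) prior on μ is conjugate. Posterior precision = 1/σ₀² + n/σ²; posterior mean is the precision-weighted average of μ₀ and x̄.
σ₀² = 59.37² = 3524.7969, σ² = 46.30² = 2143.69. Prior precision 1/σ₀² = 1/3524.7969; data precision n/σ² = 12/2143.69.
w = (n/σ²)/(1/σ₀² + n/σ²) = n·σ₀²/(σ² + n·σ₀²) = 12·3524.7969/(2143.69 + 12·3524.7969) = 42297.5628/44441.2528 = 0.9518.

0.9518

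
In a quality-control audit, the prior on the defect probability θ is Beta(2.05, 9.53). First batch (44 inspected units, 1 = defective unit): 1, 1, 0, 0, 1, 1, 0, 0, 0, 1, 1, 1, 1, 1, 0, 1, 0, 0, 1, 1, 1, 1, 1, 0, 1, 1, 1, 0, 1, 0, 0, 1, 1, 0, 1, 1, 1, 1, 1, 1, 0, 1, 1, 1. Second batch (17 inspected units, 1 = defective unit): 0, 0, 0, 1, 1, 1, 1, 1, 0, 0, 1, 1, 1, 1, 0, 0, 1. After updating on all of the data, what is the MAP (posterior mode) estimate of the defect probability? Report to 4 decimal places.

0.5816

The Beta prior is conjugate to a Binomial/Bernoulli likelihood; the update adds successes to α and failures to β.
After batch 1: Beta(2.05+30, 9.53+14) = Beta(32.05, 23.53).
After batch 2: Beta(32.05+10, 23.53+7) = Beta(42.05, 30.53).
Mode of Beta(a,b) for a,b>1 is (a−1)/(a+b−2) = 41.05/70.58 = 0.5816.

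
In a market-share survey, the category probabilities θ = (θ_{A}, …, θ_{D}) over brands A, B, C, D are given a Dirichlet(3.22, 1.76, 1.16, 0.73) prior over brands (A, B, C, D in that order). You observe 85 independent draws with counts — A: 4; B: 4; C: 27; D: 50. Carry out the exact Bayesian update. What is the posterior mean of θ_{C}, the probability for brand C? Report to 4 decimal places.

0.3065

The Dirichlet prior is conjugate to the Multinomial likelihood: each posterior αⱼ = prior αⱼ + observed count nⱼ.
Posterior concentration: (7.22, 5.76, 28.16, 50.73), total = 91.87.
E[θ_{C}|data] = α_{C}/Σα = 28.16/91.87 = 0.3065.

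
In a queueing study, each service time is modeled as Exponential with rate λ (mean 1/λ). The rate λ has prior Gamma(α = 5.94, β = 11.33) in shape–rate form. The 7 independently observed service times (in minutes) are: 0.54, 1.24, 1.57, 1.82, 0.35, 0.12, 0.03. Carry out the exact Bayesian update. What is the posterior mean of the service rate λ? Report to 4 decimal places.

0.7612

With a Gamma(shape α, rate β) prior on the exponential rate λ, the posterior after n observations with total T = Σxᵢ is Gamma(α+n, β+T).
Sum of observations T = 5.67 minutes; n = 7.
Posterior: Gamma(5.94+7, 11.33+5.67) = Gamma(12.94, 17.00).
Posterior mean of λ = α/β = 12.94/17.00 = 0.7612.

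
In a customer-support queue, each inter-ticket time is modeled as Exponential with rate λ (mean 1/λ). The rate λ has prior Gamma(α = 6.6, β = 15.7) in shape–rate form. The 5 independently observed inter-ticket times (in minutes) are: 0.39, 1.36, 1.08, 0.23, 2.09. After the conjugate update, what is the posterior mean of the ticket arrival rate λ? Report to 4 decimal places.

0.5564

With a Gamma(shape α, rate β) prior on the exponential rate λ, the posterior after n observations with total T = Σxᵢ is Gamma(α+n, β+T).
Sum of observations T = 5.15 minutes; n = 5.
Posterior: Gamma(6.6+5, 15.7+5.15) = Gamma(11.6, 20.85).
Posterior mean of λ = α/β = 11.6/20.85 = 0.5564.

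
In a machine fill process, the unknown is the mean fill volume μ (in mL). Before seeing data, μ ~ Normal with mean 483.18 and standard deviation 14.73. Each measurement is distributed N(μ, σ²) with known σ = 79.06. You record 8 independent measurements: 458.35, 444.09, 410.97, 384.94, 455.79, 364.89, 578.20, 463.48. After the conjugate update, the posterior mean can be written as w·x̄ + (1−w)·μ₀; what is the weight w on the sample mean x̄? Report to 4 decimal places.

0.2173

For Normal data with known variance σ², a Normal(μ₀, σ₀²) prior on μ is conjugate. Posterior precision = 1/σ₀² + n/σ²; posterior mean is the precision-weighted average of μ₀ and x̄.
σ₀² = 14.73² = 216.9729, σ² = 79.06² = 6250.4836. Prior precision 1/σ₀² = 1/216.9729; data precision n/σ² = 8/6250.4836.
w = (n/σ²)/(1/σ₀² + n/σ²) = n·σ₀²/(σ² + n·σ₀²) = 8·216.9729/(6250.4836 + 8·216.9729) = 1735.7832/7986.2668 = 0.2173.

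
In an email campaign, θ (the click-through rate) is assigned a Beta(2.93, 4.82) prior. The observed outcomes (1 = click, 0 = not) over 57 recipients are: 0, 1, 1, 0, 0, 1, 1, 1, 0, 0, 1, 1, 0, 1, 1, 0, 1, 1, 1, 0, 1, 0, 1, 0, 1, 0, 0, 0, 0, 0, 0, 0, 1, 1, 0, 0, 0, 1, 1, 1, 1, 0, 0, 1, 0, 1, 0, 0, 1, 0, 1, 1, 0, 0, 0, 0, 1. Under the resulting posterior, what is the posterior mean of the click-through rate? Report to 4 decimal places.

The Beta prior is conjugate to a Binomial/Bernoulli likelihood; the update adds successes to α and failures to β.
Posterior: Beta(α+k, β+n−k) = Beta(2.93+27, 4.82+30) = Beta(29.93, 34.82).
Posterior mean = α/(α+β) = 29.93/64.75 = 0.4622.

0.4622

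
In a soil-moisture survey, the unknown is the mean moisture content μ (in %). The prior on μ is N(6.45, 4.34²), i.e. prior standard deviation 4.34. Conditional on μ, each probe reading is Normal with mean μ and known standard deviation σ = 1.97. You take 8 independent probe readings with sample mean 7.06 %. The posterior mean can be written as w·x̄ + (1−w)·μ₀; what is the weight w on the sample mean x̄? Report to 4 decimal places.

For Normal data with known variance σ², a Normal(μ₀, σ₀²) prior on μ is conjugate. Posterior precision = 1/σ₀² + n/σ²; posterior mean is the precision-weighted average of μ₀ and x̄.
σ₀² = 4.34² = 18.8356, σ² = 1.97² = 3.8809. Prior precision 1/σ₀² = 1/18.8356; data precision n/σ² = 8/3.8809.
w = (n/σ²)/(1/σ₀² + n/σ²) = n·σ₀²/(σ² + n·σ₀²) = 8·18.8356/(3.8809 + 8·18.8356) = 150.6848/154.5657 = 0.9749.

0.9749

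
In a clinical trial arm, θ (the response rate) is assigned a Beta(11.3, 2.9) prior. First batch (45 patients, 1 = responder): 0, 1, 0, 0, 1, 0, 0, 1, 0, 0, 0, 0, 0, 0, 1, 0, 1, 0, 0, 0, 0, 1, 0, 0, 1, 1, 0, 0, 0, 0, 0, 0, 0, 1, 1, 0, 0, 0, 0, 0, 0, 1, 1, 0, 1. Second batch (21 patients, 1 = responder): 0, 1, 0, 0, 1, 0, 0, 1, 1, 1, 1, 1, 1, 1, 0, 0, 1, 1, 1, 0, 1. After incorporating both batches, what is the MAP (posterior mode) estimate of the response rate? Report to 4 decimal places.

The Beta prior is conjugate to a Binomial/Bernoulli likelihood; the update adds successes to α and failures to β.
After batch 1: Beta(11.3+13, 2.9+32) = Beta(24.3, 34.9).
After batch 2: Beta(24.3+13, 34.9+8) = Beta(37.3, 42.9).
Mode of Beta(a,b) for a,b>1 is (a−1)/(a+b−2) = 36.3/78.2 = 0.4642.

0.4642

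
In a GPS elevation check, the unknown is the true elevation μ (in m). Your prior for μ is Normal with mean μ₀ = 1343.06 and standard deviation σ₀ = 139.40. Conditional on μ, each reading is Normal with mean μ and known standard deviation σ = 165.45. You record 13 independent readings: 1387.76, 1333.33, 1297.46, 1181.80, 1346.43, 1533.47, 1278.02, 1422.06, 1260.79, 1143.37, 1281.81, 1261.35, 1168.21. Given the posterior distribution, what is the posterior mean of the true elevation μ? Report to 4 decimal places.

For Normal data with known variance σ², a Normal(μ₀, σ₀²) prior on μ is conjugate. Posterior precision = 1/σ₀² + n/σ²; posterior mean is the precision-weighted average of μ₀ and x̄.
Σxᵢ = 1387.76 + 1333.33 + 1297.46 + 1181.80 + 1346.43 + 1533.47 + 1278.02 + 1422.06 + 1260.79 + 1143.37 + 1281.81 + 1261.35 + 1168.21 = 16895.86, so n·x̄ = 16895.86.
σ₀² = 139.40² = 19432.36, σ² = 165.45² = 27373.7025; σ² + n·σ₀² = 27373.7025 + 13·19432.36 = 279994.3825.
Posterior mean = (μ₀/σ₀² + n·x̄/σ²)/(1/σ₀² + n/σ²) = (σ²·μ₀ + σ₀²·n·x̄)/(σ² + n·σ₀²) = (27373.7025·1343.06 + 19432.36·16895.86)/279994.3825 = 365090958.90925/279994.3825 = 1303.9224.

1303.9224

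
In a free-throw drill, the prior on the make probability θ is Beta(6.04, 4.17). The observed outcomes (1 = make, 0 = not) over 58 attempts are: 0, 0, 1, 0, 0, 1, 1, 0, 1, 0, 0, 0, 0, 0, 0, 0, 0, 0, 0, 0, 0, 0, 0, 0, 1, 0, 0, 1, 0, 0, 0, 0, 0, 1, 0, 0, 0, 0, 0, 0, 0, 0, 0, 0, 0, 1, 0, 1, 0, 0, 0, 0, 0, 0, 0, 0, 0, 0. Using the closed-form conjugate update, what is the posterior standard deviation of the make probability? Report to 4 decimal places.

0.0498

The Beta prior is conjugate to a Binomial/Bernoulli likelihood; the update adds successes to α and failures to β.
Posterior: Beta(α+k, β+n−k) = Beta(6.04+9, 4.17+49) = Beta(15.04, 53.17).
Var = αβ/((α+β)²(α+β+1)) = 15.04·53.17/(68.21²·69.21) = 0.00248342; SD = √0.00248342 = 0.0498.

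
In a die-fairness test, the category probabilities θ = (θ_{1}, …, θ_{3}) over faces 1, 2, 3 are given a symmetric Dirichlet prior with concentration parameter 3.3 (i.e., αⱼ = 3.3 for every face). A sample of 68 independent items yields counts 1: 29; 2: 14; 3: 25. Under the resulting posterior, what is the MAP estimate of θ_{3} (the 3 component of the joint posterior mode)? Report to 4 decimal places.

0.3645

The Dirichlet prior is conjugate to the Multinomial likelihood: each posterior αⱼ = prior αⱼ + observed count nⱼ.
Posterior concentration: (32.3, 17.3, 28.3), total = 77.9.
Joint mode component: (α_{3}−1)/(Σα−K) = 27.3/74.9 = 0.3645.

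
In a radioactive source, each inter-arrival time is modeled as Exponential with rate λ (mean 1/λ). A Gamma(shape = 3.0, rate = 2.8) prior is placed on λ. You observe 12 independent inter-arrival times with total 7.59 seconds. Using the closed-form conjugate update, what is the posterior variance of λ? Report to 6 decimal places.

With a Gamma(shape α, rate β) prior on the exponential rate λ, the posterior after n observations with total T = Σxᵢ is Gamma(α+n, β+T).
Posterior: Gamma(3.0+12, 2.8+7.59) = Gamma(15.0, 10.39).
Var = α/β² = 0.138951.

0.138951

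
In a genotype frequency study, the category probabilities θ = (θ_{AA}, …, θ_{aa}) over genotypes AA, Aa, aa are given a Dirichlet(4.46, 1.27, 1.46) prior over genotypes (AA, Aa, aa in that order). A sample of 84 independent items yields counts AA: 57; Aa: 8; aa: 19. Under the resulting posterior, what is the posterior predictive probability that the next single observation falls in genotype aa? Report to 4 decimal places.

0.2244

The Dirichlet prior is conjugate to the Multinomial likelihood: each posterior αⱼ = prior αⱼ + observed count nⱼ.
Posterior concentration: (61.46, 9.27, 20.46), total = 91.19.
P(next = aa | data) = α_{aa}/Σα = 0.2244.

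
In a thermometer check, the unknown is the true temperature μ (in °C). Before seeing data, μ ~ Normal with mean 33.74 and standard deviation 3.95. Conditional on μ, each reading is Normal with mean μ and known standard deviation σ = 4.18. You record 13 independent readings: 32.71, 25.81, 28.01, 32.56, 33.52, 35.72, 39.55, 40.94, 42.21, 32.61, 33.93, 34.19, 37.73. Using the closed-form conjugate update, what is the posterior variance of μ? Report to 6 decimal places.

1.237436

For Normal data with known variance σ², a Normal(μ₀, σ₀²) prior on μ is conjugate. Posterior precision = 1/σ₀² + n/σ²; posterior mean is the precision-weighted average of μ₀ and x̄.
σ₀² = 3.95² = 15.6025, σ² = 4.18² = 17.4724; σ² + n·σ₀² = 17.4724 + 13·15.6025 = 220.3049.
Posterior precision = 1/σ₀² + n/σ² = 1/15.6025 + 13/17.4724 = (σ² + n·σ₀²)/(σ₀²σ²) = 220.3049/(15.6025·17.4724); posterior variance σₙ² = σ₀²σ²/(σ² + n·σ₀²) = 15.6025·17.4724/220.3049 = 1.237436.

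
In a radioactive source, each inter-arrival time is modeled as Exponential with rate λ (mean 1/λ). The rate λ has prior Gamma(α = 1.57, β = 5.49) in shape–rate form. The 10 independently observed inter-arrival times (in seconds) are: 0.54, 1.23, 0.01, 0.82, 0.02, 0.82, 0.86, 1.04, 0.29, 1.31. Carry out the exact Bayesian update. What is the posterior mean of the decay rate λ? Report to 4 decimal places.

0.9308

With a Gamma(shape α, rate β) prior on the exponential rate λ, the posterior after n observations with total T = Σxᵢ is Gamma(α+n, β+T).
Sum of observations T = 6.94 seconds; n = 10.
Posterior: Gamma(1.57+10, 5.49+6.94) = Gamma(11.57, 12.43).
Posterior mean of λ = α/β = 11.57/12.43 = 0.9308.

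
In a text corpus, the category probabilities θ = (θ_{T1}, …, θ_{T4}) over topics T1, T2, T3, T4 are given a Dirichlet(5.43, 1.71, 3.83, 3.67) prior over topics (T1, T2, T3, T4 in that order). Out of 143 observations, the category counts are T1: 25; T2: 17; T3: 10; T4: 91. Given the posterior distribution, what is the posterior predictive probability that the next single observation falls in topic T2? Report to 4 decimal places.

0.1187

The Dirichlet prior is conjugate to the Multinomial likelihood: each posterior αⱼ = prior αⱼ + observed count nⱼ.
Posterior concentration: (30.43, 18.71, 13.83, 94.67), total = 157.64.
P(next = T2 | data) = α_{T2}/Σα = 0.1187.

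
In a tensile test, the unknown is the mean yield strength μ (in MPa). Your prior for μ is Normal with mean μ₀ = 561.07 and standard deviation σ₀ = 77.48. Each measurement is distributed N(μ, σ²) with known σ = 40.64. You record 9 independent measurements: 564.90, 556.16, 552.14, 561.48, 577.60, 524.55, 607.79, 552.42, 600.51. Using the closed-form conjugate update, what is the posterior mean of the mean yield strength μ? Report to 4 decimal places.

566.2365

For Normal data with known variance σ², a Normal(μ₀, σ₀²) prior on μ is conjugate. Posterior precision = 1/σ₀² + n/σ²; posterior mean is the precision-weighted average of μ₀ and x̄.
Σxᵢ = 564.90 + 556.16 + 552.14 + 561.48 + 577.60 + 524.55 + 607.79 + 552.42 + 600.51 = 5097.55, so n·x̄ = 5097.55.
σ₀² = 77.48² = 6003.1504, σ² = 40.64² = 1651.6096; σ² + n·σ₀² = 1651.6096 + 9·6003.1504 = 55679.9632.
Posterior mean = (μ₀/σ₀² + n·x̄/σ²)/(1/σ₀² + n/σ²) = (σ²·μ₀ + σ₀²·n·x̄)/(σ² + n·σ₀²) = (1651.6096·561.07 + 6003.1504·5097.55)/55679.9632 = 31528027.919792/55679.9632 = 566.2365.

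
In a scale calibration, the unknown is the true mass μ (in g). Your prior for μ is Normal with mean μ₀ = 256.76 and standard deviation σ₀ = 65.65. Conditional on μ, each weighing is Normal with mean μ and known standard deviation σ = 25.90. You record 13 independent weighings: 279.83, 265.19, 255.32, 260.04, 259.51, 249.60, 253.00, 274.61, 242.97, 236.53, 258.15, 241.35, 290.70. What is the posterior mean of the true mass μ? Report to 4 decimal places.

258.9583

For Normal data with known variance σ², a Normal(μ₀, σ₀²) prior on μ is conjugate. Posterior precision = 1/σ₀² + n/σ²; posterior mean is the precision-weighted average of μ₀ and x̄.
Σxᵢ = 279.83 + 265.19 + 255.32 + 260.04 + 259.51 + 249.60 + 253.00 + 274.61 + 242.97 + 236.53 + 258.15 + 241.35 + 290.70 = 3366.8, so n·x̄ = 3366.8.
σ₀² = 65.65² = 4309.9225, σ² = 25.90² = 670.81; σ² + n·σ₀² = 670.81 + 13·4309.9225 = 56699.8025.
Posterior mean = (μ₀/σ₀² + n·x̄/σ²)/(1/σ₀² + n/σ²) = (σ²·μ₀ + σ₀²·n·x̄)/(σ² + n·σ₀²) = (670.81·256.76 + 4309.9225·3366.8)/56699.8025 = 14682884.2486/56699.8025 = 258.9583.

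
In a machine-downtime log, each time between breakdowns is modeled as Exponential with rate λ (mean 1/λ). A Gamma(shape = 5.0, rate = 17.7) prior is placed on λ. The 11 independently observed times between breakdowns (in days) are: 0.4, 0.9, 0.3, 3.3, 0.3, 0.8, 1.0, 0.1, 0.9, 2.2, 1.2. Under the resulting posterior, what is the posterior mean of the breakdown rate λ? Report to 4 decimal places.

0.5498

With a Gamma(shape α, rate β) prior on the exponential rate λ, the posterior after n observations with total T = Σxᵢ is Gamma(α+n, β+T).
Sum of observations T = 11.4 days; n = 11.
Posterior: Gamma(5.0+11, 17.7+11.4) = Gamma(16.0, 29.1).
Posterior mean of λ = α/β = 16.0/29.1 = 0.5498.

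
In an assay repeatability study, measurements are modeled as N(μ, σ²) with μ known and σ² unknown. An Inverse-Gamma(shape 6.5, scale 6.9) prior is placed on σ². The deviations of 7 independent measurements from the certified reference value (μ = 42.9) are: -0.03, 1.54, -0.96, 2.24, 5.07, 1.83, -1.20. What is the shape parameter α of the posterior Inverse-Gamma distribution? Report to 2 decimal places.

With known mean μ and an Inverse-Gamma(α, β) prior on σ², the Normal likelihood is conjugate: posterior is Inv-Gamma(α + n/2, β + Σ(xᵢ−μ)²/2).
Σ(xᵢ−μ)² = (-0.03)² + (1.54)² + (-0.96)² + (2.24)² + (5.07)² + (1.83)² + (-1.20)² = 38.8055.
Posterior: Inv-Gamma(6.5 + 7/2, 6.9 + 38.8055/2) = Inv-Gamma(10.00, 26.30275).
Posterior α = 10.00.

10.00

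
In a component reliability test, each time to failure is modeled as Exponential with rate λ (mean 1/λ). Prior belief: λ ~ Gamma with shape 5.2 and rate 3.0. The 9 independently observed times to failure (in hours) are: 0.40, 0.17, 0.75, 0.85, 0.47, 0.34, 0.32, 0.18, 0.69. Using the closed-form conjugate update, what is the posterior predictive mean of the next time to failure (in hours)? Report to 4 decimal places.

With a Gamma(shape α, rate β) prior on the exponential rate λ, the posterior after n observations with total T = Σxᵢ is Gamma(α+n, β+T).
Sum of observations T = 4.17 hours; n = 9.
Posterior: Gamma(5.2+9, 3.0+4.17) = Gamma(14.2, 7.17).
The predictive distribution for the next observation is Lomax; its mean is β/(α−1) = 7.17/13.2 = 0.5432.

0.5432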